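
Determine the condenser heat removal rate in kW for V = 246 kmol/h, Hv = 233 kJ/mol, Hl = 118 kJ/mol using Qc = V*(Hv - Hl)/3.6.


Qc = 246 * (233 - 118) / 3.6 = 246 * 115 / 3.6 = 7858

7858 kW


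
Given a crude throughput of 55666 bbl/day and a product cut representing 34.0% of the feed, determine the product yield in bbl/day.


Crude throughput = 55666 bbl/day
Fraction yield = 34.0%
yield = throughput * fraction / 100
yield = 55666 * 34.0 / 100 = 18926.44

18926.44 bbl/day


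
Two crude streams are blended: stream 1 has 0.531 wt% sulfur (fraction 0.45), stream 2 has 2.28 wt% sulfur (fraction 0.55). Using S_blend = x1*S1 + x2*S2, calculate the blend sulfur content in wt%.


Linear sulfur blending: S_blend = x1*S1 + x2*S2
Contribution 1: 0.45 * 0.531 = 0.23895 wt%
Contribution 2: 0.55 * 2.28 = 1.254 wt%
S_blend = 0.23895 + 1.254 = 1.49295

1.49295 wt%


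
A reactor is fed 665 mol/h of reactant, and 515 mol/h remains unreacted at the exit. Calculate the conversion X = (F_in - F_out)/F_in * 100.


X = (F_in - F_out) / F_in * 100
Moles reacted = 665 - 515 = 150
X = 150 / 665 * 100
= 0.2256 * 100
= 22.56 %

22.56 %


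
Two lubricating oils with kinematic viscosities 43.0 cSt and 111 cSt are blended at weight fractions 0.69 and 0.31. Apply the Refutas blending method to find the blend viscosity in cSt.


Refutas method: VBN_i = 14.534*ln(ln(visc_i + 0.8)) + 10.975, blended linearly by mass fraction; since VBN is linear in VBI_i = ln(ln(visc_i + 0.8)) and the fractions sum to 1, blend VBI directly: visc = exp(exp(VBI_blend)) - 0.8
VBI_1 = ln(ln(43.0 + 0.8)) = 1.32963
VBI_2 = ln(ln(111 + 0.8)) = 1.55111
VBI_blend = 0.69 * 1.32963 + 0.31 * 1.55111 = 1.39829
visc_blend = exp(exp(1.39829)) - 0.8 = 56.50

56.50 cSt


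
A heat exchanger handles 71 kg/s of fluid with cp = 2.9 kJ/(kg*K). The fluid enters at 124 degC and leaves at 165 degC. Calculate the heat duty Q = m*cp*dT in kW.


Q = m_dot * cp * delta_T
delta_T = 165 - 124 = 41 K
Q = 71 * 2.9 * 41
= 205.9 * 41
= 8441.9 kW

8441.9 kW


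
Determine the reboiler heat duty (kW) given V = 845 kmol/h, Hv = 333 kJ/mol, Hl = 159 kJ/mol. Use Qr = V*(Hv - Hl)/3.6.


Qr = 845 * (333 - 159) / 3.6 = 845 * 174 / 3.6 = 40840

40840 kW


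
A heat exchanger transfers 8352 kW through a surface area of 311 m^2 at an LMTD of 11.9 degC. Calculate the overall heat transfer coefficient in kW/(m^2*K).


From Q = U*A*LMTD, U = Q / (A * LMTD)
U = 8352 / (311 * 11.9) = 8352 / 3700.9 = 2.257

2.257 kW/(m^2*K)


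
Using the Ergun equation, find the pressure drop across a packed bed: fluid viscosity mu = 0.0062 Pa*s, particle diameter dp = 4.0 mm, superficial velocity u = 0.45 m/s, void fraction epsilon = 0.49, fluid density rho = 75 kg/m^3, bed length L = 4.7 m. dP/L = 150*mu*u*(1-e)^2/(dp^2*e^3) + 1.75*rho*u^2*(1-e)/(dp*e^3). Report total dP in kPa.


dp = 4.0 mm = 0.004 m
Viscous term = 150*0.0062*0.45*(1-0.49)^2 / (0.004^2*0.49^3) = 57826.6
Inertial term = 1.75*75*0.45^2*(1-0.49) / (0.004*0.49^3) = 28803.6
dP/L = 57826.6 + 28803.6 = 86630.2 Pa/m
dP = 86630.2 * 4.7 / 1000 = 407.2 kPa

407.2 kPa


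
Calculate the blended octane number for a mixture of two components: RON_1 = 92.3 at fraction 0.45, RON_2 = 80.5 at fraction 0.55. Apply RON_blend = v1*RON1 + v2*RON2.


Linear blending: RON_blend = sum(vi * RONi)
Contribution 1: 0.45 * 92.3 = 41.535
Contribution 2: 0.55 * 80.5 = 44.275
RON_blend = 41.535 + 44.275 = 85.81

85.81


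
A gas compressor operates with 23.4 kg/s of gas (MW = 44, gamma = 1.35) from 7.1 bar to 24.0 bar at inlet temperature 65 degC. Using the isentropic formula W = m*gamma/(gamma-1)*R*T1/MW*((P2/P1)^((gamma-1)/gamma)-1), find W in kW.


Isentropic work: W = m*(gamma/(gamma-1))*(R*T1/MW)*((P2/P1)^((gamma-1)/gamma) - 1)
T1 = 65 + 273.15 = 338.15 K
Pressure ratio = 24.0 / 7.1 = 3.38028
Exponent = (1.35 - 1)/1.35 = 0.259259
(P2/P1)^exp - 1 = 3.38028^0.259259 - 1 = 0.37131
W = 23.4 * 1.35 / 0.35 * 8.314 * 338.15 / 44 * 0.37131 = 2141

2141 kW


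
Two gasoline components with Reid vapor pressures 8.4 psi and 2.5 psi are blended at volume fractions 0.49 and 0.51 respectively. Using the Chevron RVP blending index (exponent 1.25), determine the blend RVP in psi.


Chevron index: RVP_blend = (sum xi*RVPi^1.25)^(1/1.25)
RVP^1.25 terms: 0.49 * 8.4^1.25 + 0.51 * 2.5^1.25 = 8.61044
RVP_blend = 8.61044^(1/1.25) = 5.598

5.598 psi


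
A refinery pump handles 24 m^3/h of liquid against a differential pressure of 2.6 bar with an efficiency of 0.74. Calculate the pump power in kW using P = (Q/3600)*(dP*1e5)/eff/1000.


Q = 24 / 3600 = 0.00666667 m^3/s
P = 0.00666667 * (2.6 * 1e5) / 0.74 / 1000 = 2.342

2.342 kW


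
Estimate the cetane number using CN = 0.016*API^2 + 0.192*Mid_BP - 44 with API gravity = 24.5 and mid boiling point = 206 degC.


CN = 0.016 * 24.5^2 + 0.192 * 206 - 44
CN = 9.604 + 39.552 - 44 = 5.156

5.156


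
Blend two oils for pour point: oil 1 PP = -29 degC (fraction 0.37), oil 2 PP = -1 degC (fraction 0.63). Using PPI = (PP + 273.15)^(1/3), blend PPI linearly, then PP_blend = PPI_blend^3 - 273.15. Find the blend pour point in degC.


PPI_1 = (-29 + 273.15)^(1/3) = 6.25008
PPI_2 = (-1 + 273.15)^(1/3) = 6.480414
PPI_blend = 0.37 * 6.25008 + 0.63 * 6.480414 = 6.39519
PP_blend = 6.39519^3 - 273.15 = 261.5534 - 273.15 = -11.6

-11.6 degC


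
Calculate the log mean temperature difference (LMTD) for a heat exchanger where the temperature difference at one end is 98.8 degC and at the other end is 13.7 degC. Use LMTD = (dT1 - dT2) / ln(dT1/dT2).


LMTD = (dT1 - dT2) / ln(dT1/dT2)
= (98.8 - 13.7) / ln(98.8 / 13.7) = 85.1 / 1.9757 = 43.07

43.07 degC


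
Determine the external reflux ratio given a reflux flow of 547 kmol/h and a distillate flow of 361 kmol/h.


Reflux ratio definition: R = L / D (liquid returned / distillate withdrawn)
L = 547 kmol/h, D = 361 kmol/h
R = 547 / 361 = 1.515

1.515


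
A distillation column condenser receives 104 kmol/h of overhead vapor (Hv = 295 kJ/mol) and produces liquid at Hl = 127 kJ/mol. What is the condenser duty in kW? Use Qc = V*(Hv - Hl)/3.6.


Qc = 104 * (295 - 127) / 3.6 = 104 * 168 / 3.6 = 4853

4853 kW


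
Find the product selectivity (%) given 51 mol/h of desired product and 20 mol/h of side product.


Selectivity = desired / (desired + undesired) * 100
Total products = 51 + 20 = 71 mol/h
S = 51 / 71 * 100
= 0.7183 * 100
= 71.83 %

71.83 %


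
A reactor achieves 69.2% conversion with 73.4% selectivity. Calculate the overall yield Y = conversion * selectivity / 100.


Overall yield = conversion (%) * selectivity (%) / 100
Conversion = 69.2%, Selectivity = 73.4%
Y = 69.2 * 73.4 / 100
= 50.7928 %

50.7928 %


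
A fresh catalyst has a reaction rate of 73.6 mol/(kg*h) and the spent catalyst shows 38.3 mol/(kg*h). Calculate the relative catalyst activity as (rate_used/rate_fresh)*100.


Activity (%) = (rate_used / rate_fresh) * 100
rate_used = 38.3, rate_fresh = 73.6
= (38.3 / 73.6) * 100
= 0.5204 * 100 = 52.04

52.04 %


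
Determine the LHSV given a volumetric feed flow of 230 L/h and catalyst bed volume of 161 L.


LHSV = volumetric feed rate / catalyst volume
= 230 L/h / 161 L
= 1.429 h^-1

1.429 h^-1


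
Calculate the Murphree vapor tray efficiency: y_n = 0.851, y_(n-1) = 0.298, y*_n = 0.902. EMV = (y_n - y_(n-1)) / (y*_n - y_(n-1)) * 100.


Murphree vapor efficiency: EMV = (y_n - y_(n-1)) / (y*_n - y_(n-1)) * 100
EMV = (0.851 - 0.298) / (0.902 - 0.298) * 100 = 0.553 / 0.604 * 100 = 91.56

91.56 %


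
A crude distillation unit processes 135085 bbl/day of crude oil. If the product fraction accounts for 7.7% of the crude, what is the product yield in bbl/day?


Crude throughput = 135085 bbl/day
Fraction yield = 7.7%
yield = throughput * fraction / 100
yield = 135085 * 7.7 / 100 = 10401.545

10401.545 bbl/day


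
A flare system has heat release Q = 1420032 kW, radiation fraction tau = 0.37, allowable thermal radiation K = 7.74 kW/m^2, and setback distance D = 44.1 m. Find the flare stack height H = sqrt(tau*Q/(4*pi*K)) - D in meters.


tau*Q/(4*pi*K) = 0.37 * 1420032 / (4 * pi * 7.74) = 5401.93
sqrt(5401.93) = 73.4978
H = 73.4978 - 44.1 = 29.40

29.40 m


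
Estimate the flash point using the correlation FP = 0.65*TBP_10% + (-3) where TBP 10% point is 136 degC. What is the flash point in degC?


FP = 0.65 * 136 + (-3) = 85.4

85.4 degC


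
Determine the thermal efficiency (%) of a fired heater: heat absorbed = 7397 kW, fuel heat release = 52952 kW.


Furnace efficiency = Q_absorbed / Q_fuel * 100
= 7397 / 52952 * 100 = 13.97

13.97 %


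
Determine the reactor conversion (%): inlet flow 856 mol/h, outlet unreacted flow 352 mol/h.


X = (F_in - F_out) / F_in * 100
Moles reacted = 856 - 352 = 504
X = 504 / 856 * 100
= 0.5888 * 100
= 58.88 %

58.88 %


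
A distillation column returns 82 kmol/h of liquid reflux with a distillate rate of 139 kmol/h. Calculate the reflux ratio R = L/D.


Reflux ratio definition: R = L / D (liquid returned / distillate withdrawn)
L = 82 kmol/h, D = 139 kmol/h
R = 82 / 139 = 0.5899

0.5899


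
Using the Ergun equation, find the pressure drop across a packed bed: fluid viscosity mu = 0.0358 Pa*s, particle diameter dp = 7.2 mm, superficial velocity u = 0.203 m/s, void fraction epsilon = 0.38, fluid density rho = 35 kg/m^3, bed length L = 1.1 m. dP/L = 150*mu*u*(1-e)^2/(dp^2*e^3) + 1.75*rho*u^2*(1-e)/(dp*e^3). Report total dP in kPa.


dp = 7.2 mm = 0.0072 m
Viscous term = 150*0.0358*0.203*(1-0.38)^2 / (0.0072^2*0.38^3) = 147312
Inertial term = 1.75*35*0.203^2*(1-0.38) / (0.0072*0.38^3) = 3961.02
dP/L = 147312 + 3961.02 = 151273 Pa/m
dP = 151273 * 1.1 / 1000 = 166.4 kPa

166.4 kPa


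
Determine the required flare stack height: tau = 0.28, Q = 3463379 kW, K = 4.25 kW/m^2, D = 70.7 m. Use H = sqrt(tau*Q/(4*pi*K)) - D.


tau*Q/(4*pi*K) = 0.28 * 3463379 / (4 * pi * 4.25) = 18157.6
sqrt(18157.6) = 134.75
H = 134.75 - 70.7 = 64.05

64.05 m


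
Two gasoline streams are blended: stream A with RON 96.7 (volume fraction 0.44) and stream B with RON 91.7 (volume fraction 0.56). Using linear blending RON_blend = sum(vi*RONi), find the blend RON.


Linear blending: RON_blend = sum(vi * RONi)
Contribution 1: 0.44 * 96.7 = 42.548
Contribution 2: 0.56 * 91.7 = 51.352
RON_blend = 42.548 + 51.352 = 93.9

93.9


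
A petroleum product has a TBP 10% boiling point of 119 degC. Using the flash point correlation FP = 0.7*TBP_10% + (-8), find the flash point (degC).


FP = 0.7 * 119 + (-8) = 75.3

75.3 degC


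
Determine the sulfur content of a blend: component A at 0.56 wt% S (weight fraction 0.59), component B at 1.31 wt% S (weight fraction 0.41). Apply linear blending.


Linear sulfur blending: S_blend = x1*S1 + x2*S2
Contribution 1: 0.59 * 0.56 = 0.3304 wt%
Contribution 2: 0.41 * 1.31 = 0.5371 wt%
S_blend = 0.3304 + 0.5371 = 0.8675

0.8675 wt%


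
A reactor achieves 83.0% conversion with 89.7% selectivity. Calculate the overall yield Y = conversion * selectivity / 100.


Overall yield = conversion (%) * selectivity (%) / 100
Conversion = 83.0%, Selectivity = 89.7%
Y = 83.0 * 89.7 / 100
= 74.451 %

74.451 %


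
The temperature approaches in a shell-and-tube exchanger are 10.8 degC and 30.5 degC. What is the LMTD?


LMTD = (dT1 - dT2) / ln(dT1/dT2)
= (10.8 - 30.5) / ln(10.8 / 30.5) = -19.7 / -1.03818 = 18.98

18.98 degC


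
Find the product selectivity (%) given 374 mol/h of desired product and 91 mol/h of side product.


Selectivity = desired / (desired + undesired) * 100
Total products = 374 + 91 = 465 mol/h
S = 374 / 465 * 100
= 0.8043 * 100
= 80.43 %

80.43 %


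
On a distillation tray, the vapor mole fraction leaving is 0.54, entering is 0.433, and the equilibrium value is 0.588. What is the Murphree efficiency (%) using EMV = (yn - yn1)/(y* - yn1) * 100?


Murphree vapor efficiency: EMV = (y_n - y_(n-1)) / (y*_n - y_(n-1)) * 100
EMV = (0.54 - 0.433) / (0.588 - 0.433) * 100 = 0.107 / 0.155 * 100 = 69.03

69.03 %


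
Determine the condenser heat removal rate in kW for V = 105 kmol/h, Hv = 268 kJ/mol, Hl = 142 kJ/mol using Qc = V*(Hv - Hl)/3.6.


Qc = 105 * (268 - 142) / 3.6 = 105 * 126 / 3.6 = 3675

3675 kW


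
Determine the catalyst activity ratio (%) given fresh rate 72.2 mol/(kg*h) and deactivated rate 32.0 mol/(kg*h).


Activity (%) = (rate_used / rate_fresh) * 100
rate_used = 32.0, rate_fresh = 72.2
= (32.0 / 72.2) * 100
= 0.4432 * 100 = 44.32

44.32 %


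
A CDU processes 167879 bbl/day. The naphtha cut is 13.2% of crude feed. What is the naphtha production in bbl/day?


Crude throughput = 167879 bbl/day
Fraction yield = 13.2%
yield = throughput * fraction / 100
yield = 167879 * 13.2 / 100 = 22160.028

22160.028 bbl/day


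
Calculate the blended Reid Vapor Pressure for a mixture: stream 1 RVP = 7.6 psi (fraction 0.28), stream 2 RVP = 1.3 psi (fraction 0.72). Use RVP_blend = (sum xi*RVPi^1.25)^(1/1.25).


Chevron index: RVP_blend = (sum xi*RVPi^1.25)^(1/1.25)
RVP^1.25 terms: 0.28 * 7.6^1.25 + 0.72 * 1.3^1.25 = 4.53271
RVP_blend = 4.53271^(1/1.25) = 3.350

3.350 psi


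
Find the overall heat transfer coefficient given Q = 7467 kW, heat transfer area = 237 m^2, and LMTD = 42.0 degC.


From Q = U*A*LMTD, U = Q / (A * LMTD)
U = 7467 / (237 * 42.0) = 7467 / 9954 = 0.7502

0.7502 kW/(m^2*K)


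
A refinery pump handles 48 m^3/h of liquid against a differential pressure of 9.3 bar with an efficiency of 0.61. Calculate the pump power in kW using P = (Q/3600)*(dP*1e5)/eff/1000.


Q = 48 / 3600 = 0.0133333 m^3/s
P = 0.0133333 * (9.3 * 1e5) / 0.61 / 1000 = 20.33

20.33 kW


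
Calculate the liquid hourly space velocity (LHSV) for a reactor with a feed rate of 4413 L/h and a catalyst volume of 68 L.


LHSV = volumetric feed rate / catalyst volume
= 4413 L/h / 68 L
= 64.90 h^-1

64.90 h^-1


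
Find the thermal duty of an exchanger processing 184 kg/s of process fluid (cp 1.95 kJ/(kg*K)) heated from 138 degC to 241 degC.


Q = m_dot * cp * delta_T
delta_T = 241 - 138 = 103 K
Q = 184 * 1.95 * 103
= 358.8 * 103
= 36956.4 kW

36956.4 kW


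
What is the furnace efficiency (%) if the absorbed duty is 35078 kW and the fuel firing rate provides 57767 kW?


Furnace efficiency = Q_absorbed / Q_fuel * 100
= 35078 / 57767 * 100 = 60.72

60.72 %


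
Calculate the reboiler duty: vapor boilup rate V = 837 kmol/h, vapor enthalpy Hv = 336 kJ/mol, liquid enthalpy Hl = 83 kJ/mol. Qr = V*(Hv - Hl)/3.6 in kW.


Qr = 837 * (336 - 83) / 3.6 = 837 * 253 / 3.6 = 58820

58820 kW


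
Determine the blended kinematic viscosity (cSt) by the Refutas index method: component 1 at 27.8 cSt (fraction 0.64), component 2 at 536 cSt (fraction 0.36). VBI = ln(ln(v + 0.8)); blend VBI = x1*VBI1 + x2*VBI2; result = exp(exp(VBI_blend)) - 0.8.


Refutas method: VBN_i = 14.534*ln(ln(visc_i + 0.8)) + 10.975, blended linearly by mass fraction; since VBN is linear in VBI_i = ln(ln(visc_i + 0.8)) and the fractions sum to 1, blend VBI directly: visc = exp(exp(VBI_blend)) - 0.8
VBI_1 = ln(ln(27.8 + 0.8)) = 1.20998
VBI_2 = ln(ln(536 + 0.8)) = 1.83827
VBI_blend = 0.64 * 1.20998 + 0.36 * 1.83827 = 1.43616
visc_blend = exp(exp(1.43616)) - 0.8 = 66.19

66.19 cSt


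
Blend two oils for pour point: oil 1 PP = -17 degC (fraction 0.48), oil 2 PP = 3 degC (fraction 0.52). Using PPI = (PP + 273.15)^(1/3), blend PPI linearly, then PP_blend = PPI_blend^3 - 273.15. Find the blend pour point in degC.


PPI_1 = (-17 + 273.15)^(1/3) = 6.350844
PPI_2 = (3 + 273.15)^(1/3) = 6.512009
PPI_blend = 0.48 * 6.350844 + 0.52 * 6.512009 = 6.43465
PP_blend = 6.43465^3 - 273.15 = 266.4249 - 273.15 = -6.73

-6.73 degC


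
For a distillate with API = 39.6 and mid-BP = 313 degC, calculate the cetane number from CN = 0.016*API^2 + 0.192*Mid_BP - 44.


CN = 0.016 * 39.6^2 + 0.192 * 313 - 44
CN = 25.09056 + 60.096 - 44 = 41.18656

41.18656


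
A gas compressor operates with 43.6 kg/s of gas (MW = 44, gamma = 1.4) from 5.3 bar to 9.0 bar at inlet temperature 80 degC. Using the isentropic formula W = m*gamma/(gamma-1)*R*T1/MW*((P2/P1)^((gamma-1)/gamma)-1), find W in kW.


Isentropic work: W = m*(gamma/(gamma-1))*(R*T1/MW)*((P2/P1)^((gamma-1)/gamma) - 1)
T1 = 80 + 273.15 = 353.15 K
Pressure ratio = 9.0 / 5.3 = 1.69811
Exponent = (1.4 - 1)/1.4 = 0.285714
(P2/P1)^exp - 1 = 1.69811^0.285714 - 1 = 0.163334
W = 43.6 * 1.4 / 0.4 * 8.314 * 353.15 / 44 * 0.163334 = 1663

1663 kW


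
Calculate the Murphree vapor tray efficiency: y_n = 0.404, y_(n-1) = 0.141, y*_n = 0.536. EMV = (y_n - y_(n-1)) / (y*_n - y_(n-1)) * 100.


Murphree vapor efficiency: EMV = (y_n - y_(n-1)) / (y*_n - y_(n-1)) * 100
EMV = (0.404 - 0.141) / (0.536 - 0.141) * 100 = 0.263 / 0.395 * 100 = 66.58

66.58 %


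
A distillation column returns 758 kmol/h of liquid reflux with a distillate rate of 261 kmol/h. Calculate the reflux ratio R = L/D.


Reflux ratio definition: R = L / D (liquid returned / distillate withdrawn)
L = 758 kmol/h, D = 261 kmol/h
R = 758 / 261 = 2.904

2.904


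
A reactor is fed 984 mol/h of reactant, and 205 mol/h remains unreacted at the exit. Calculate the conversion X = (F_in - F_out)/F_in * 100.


X = (F_in - F_out) / F_in * 100
Moles reacted = 984 - 205 = 779
X = 779 / 984 * 100
= 0.7917 * 100
= 79.17 %

79.17 %


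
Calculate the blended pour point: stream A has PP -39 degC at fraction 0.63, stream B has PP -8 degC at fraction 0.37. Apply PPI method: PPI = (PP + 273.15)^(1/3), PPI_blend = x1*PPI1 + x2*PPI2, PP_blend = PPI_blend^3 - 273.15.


PPI_1 = (-39 + 273.15)^(1/3) = 6.163557
PPI_2 = (-8 + 273.15)^(1/3) = 6.42437
PPI_blend = 0.63 * 6.163557 + 0.37 * 6.42437 = 6.260058
PP_blend = 6.260058^3 - 273.15 = 245.3212 - 273.15 = -27.83

-27.83 degC


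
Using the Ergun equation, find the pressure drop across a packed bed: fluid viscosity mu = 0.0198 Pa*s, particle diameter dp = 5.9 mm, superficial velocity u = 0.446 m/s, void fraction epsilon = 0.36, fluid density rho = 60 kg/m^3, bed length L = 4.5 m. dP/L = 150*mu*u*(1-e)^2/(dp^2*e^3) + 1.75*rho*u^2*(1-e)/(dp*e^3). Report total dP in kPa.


dp = 5.9 mm = 0.0059 m
Viscous term = 150*0.0198*0.446*(1-0.36)^2 / (0.0059^2*0.36^3) = 334072
Inertial term = 1.75*60*0.446^2*(1-0.36) / (0.0059*0.36^3) = 48560.1
dP/L = 334072 + 48560.1 = 382632 Pa/m
dP = 382632 * 4.5 / 1000 = 1722 kPa

1722 kPa


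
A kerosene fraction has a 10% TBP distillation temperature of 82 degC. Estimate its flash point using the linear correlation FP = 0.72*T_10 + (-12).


FP = 0.72 * 82 + (-12) = 47.04

47.04 degC


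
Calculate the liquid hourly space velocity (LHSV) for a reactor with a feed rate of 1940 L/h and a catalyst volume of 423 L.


LHSV = volumetric feed rate / catalyst volume
= 1940 L/h / 423 L
= 4.586 h^-1

4.586 h^-1


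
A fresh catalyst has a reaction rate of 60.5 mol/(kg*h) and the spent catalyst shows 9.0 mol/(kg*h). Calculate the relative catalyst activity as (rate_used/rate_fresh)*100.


Activity (%) = (rate_used / rate_fresh) * 100
rate_used = 9.0, rate_fresh = 60.5
= (9.0 / 60.5) * 100
= 0.1488 * 100 = 14.88

14.88 %


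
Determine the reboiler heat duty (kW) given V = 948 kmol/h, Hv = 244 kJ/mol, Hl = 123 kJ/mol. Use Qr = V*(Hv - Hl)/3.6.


Qr = 948 * (244 - 123) / 3.6 = 948 * 121 / 3.6 = 31860

31860 kW


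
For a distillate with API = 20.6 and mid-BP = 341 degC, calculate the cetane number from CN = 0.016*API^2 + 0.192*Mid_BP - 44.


CN = 0.016 * 20.6^2 + 0.192 * 341 - 44
CN = 6.78976 + 65.472 - 44 = 28.26176

28.26176


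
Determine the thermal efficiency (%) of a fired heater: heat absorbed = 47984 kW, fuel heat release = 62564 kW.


Furnace efficiency = Q_absorbed / Q_fuel * 100
= 47984 / 62564 * 100 = 76.70

76.70 %


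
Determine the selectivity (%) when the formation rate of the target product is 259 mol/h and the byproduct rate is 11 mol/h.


Selectivity = desired / (desired + undesired) * 100
Total products = 259 + 11 = 270 mol/h
S = 259 / 270 * 100
= 0.9593 * 100
= 95.93 %

95.93 %


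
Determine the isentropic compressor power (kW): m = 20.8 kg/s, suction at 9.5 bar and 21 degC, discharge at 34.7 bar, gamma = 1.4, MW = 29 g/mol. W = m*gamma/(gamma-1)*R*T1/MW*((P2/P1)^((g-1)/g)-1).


Isentropic work: W = m*(gamma/(gamma-1))*(R*T1/MW)*((P2/P1)^((gamma-1)/gamma) - 1)
T1 = 21 + 273.15 = 294.15 K
Pressure ratio = 34.7 / 9.5 = 3.65263
Exponent = (1.4 - 1)/1.4 = 0.285714
(P2/P1)^exp - 1 = 3.65263^0.285714 - 1 = 0.447919
W = 20.8 * 1.4 / 0.4 * 8.314 * 294.15 / 29 * 0.447919 = 2750

2750 kW


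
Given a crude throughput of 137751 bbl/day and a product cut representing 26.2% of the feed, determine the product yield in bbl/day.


Crude throughput = 137751 bbl/day
Fraction yield = 26.2%
yield = throughput * fraction / 100
yield = 137751 * 26.2 / 100 = 36090.762

36090.762 bbl/day


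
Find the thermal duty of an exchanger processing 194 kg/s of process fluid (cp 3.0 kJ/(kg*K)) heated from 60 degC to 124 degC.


Q = m_dot * cp * delta_T
delta_T = 124 - 60 = 64 K
Q = 194 * 3.0 * 64
= 582 * 64
= 37248 kW

37248 kW


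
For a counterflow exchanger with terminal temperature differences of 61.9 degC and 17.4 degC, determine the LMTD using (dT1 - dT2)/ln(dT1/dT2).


LMTD = (dT1 - dT2) / ln(dT1/dT2)
= (61.9 - 17.4) / ln(61.9 / 17.4) = 44.5 / 1.26905 = 35.07

35.07 degC


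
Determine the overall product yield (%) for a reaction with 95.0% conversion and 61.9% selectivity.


Overall yield = conversion (%) * selectivity (%) / 100
Conversion = 95.0%, Selectivity = 61.9%
Y = 95.0 * 61.9 / 100
= 58.805 %

58.805 %


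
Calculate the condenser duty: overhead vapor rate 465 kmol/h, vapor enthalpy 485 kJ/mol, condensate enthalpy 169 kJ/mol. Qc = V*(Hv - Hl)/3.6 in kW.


Qc = 465 * (485 - 169) / 3.6 = 465 * 316 / 3.6 = 40820

40820 kW


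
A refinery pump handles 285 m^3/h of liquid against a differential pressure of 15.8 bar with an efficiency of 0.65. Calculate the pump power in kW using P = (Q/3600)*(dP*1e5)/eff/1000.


Q = 285 / 3600 = 0.0791667 m^3/s
P = 0.0791667 * (15.8 * 1e5) / 0.65 / 1000 = 192.4

192.4 kW


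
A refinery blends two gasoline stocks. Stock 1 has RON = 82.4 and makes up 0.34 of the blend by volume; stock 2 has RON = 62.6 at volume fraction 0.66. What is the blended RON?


Linear blending: RON_blend = sum(vi * RONi)
Contribution 1: 0.34 * 82.4 = 28.016
Contribution 2: 0.66 * 62.6 = 41.316
RON_blend = 28.016 + 41.316 = 69.332

69.332


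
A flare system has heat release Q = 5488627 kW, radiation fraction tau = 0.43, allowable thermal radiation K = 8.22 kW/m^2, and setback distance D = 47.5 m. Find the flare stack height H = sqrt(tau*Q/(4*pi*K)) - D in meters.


tau*Q/(4*pi*K) = 0.43 * 5488627 / (4 * pi * 8.22) = 22848.1
sqrt(22848.1) = 151.156
H = 151.156 - 47.5 = 103.7

103.7 m


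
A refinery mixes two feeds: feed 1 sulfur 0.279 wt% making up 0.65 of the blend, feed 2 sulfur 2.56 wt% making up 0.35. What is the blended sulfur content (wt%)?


Linear sulfur blending: S_blend = x1*S1 + x2*S2
Contribution 1: 0.65 * 0.279 = 0.18135 wt%
Contribution 2: 0.35 * 2.56 = 0.896 wt%
S_blend = 0.18135 + 0.896 = 1.07735

1.07735 wt%


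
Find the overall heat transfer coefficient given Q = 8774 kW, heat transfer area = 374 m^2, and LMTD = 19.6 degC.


From Q = U*A*LMTD, U = Q / (A * LMTD)
U = 8774 / (374 * 19.6) = 8774 / 7330.4 = 1.197

1.197 kW/(m^2*K)


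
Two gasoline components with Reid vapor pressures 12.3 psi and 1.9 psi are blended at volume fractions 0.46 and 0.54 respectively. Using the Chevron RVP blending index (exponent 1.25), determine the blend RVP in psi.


Chevron index: RVP_blend = (sum xi*RVPi^1.25)^(1/1.25)
RVP^1.25 terms: 0.46 * 12.3^1.25 + 0.54 * 1.9^1.25 = 11.8005
RVP_blend = 11.8005^(1/1.25) = 7.203

7.203 psi


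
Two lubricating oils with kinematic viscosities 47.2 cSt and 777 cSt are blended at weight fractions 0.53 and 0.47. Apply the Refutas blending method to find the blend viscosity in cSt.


Refutas method: VBN_i = 14.534*ln(ln(visc_i + 0.8)) + 10.975, blended linearly by mass fraction; since VBN is linear in VBI_i = ln(ln(visc_i + 0.8)) and the fractions sum to 1, blend VBI directly: visc = exp(exp(VBI_blend)) - 0.8
VBI_1 = ln(ln(47.2 + 0.8)) = 1.35356
VBI_2 = ln(ln(777 + 0.8)) = 1.89559
VBI_blend = 0.53 * 1.35356 + 0.47 * 1.89559 = 1.60831
visc_blend = exp(exp(1.60831)) - 0.8 = 146.8

146.8 cSt


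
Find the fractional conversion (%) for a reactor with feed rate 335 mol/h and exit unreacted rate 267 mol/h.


X = (F_in - F_out) / F_in * 100
Moles reacted = 335 - 267 = 68
X = 68 / 335 * 100
= 0.2030 * 100
= 20.30 %

20.30 %


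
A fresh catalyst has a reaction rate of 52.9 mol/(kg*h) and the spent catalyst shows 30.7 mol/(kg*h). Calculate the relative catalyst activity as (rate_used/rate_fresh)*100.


Activity (%) = (rate_used / rate_fresh) * 100
rate_used = 30.7, rate_fresh = 52.9
= (30.7 / 52.9) * 100
= 0.5803 * 100 = 58.03

58.03 %


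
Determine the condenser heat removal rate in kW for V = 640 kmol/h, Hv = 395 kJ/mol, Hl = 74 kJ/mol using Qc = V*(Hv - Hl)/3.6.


Qc = 640 * (395 - 74) / 3.6 = 640 * 321 / 3.6 = 57070

57070 kW


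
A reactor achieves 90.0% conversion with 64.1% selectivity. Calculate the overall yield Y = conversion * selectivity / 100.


Overall yield = conversion (%) * selectivity (%) / 100
Conversion = 90.0%, Selectivity = 64.1%
Y = 90.0 * 64.1 / 100
= 57.69 %

57.69 %


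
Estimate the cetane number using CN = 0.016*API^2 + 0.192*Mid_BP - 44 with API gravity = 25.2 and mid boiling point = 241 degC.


CN = 0.016 * 25.2^2 + 0.192 * 241 - 44
CN = 10.16064 + 46.272 - 44 = 12.43264

12.43264


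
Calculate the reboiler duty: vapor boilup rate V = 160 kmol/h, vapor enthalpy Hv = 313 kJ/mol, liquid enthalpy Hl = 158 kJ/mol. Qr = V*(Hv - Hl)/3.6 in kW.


Qr = 160 * (313 - 158) / 3.6 = 160 * 155 / 3.6 = 6889

6889 kW


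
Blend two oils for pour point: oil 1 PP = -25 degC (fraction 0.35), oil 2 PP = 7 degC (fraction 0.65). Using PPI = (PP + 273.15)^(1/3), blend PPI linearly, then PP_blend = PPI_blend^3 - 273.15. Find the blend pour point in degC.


PPI_1 = (-25 + 273.15)^(1/3) = 6.284028
PPI_2 = (7 + 273.15)^(1/3) = 6.543301
PPI_blend = 0.35 * 6.284028 + 0.65 * 6.543301 = 6.452555
PP_blend = 6.452555^3 - 273.15 = 268.6551 - 273.15 = -4.49

-4.49 degC


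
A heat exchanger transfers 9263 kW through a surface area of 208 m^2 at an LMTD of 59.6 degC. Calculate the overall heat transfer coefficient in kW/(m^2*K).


From Q = U*A*LMTD, U = Q / (A * LMTD)
U = 9263 / (208 * 59.6) = 9263 / 12396.8 = 0.7472

0.7472 kW/(m^2*K)


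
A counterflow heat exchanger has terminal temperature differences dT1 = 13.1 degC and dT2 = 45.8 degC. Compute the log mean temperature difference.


LMTD = (dT1 - dT2) / ln(dT1/dT2)
= (13.1 - 45.8) / ln(13.1 / 45.8) = -32.7 / -1.25167 = 26.13

26.13 degC


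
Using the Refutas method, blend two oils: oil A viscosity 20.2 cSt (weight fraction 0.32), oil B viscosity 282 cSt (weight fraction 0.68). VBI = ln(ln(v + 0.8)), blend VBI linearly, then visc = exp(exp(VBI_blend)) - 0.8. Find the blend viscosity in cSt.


Refutas method: VBN_i = 14.534*ln(ln(visc_i + 0.8)) + 10.975, blended linearly by mass fraction; since VBN is linear in VBI_i = ln(ln(visc_i + 0.8)) and the fractions sum to 1, blend VBI directly: visc = exp(exp(VBI_blend)) - 0.8
VBI_1 = ln(ln(20.2 + 0.8)) = 1.11334
VBI_2 = ln(ln(282 + 0.8)) = 1.73072
VBI_blend = 0.32 * 1.11334 + 0.68 * 1.73072 = 1.53316
visc_blend = exp(exp(1.53316)) - 0.8 = 102.0

102.0 cSt


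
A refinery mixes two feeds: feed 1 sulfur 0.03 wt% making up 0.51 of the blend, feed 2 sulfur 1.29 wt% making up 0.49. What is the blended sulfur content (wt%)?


Linear sulfur blending: S_blend = x1*S1 + x2*S2
Contribution 1: 0.51 * 0.03 = 0.0153 wt%
Contribution 2: 0.49 * 1.29 = 0.6321 wt%
S_blend = 0.0153 + 0.6321 = 0.6474

0.6474 wt%


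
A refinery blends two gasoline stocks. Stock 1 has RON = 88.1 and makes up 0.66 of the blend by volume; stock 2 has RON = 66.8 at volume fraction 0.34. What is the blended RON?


Linear blending: RON_blend = sum(vi * RONi)
Contribution 1: 0.66 * 88.1 = 58.146
Contribution 2: 0.34 * 66.8 = 22.712
RON_blend = 58.146 + 22.712 = 80.858

80.858


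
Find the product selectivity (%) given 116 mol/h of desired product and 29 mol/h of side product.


Selectivity = desired / (desired + undesired) * 100
Total products = 116 + 29 = 145 mol/h
S = 116 / 145 * 100
= 0.8000 * 100
= 80.00 %

80.00 %


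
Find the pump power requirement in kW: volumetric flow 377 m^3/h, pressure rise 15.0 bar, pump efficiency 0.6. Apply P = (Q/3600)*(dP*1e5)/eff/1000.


Q = 377 / 3600 = 0.104722 m^3/s
P = 0.104722 * (15.0 * 1e5) / 0.6 / 1000 = 261.8

261.8 kW


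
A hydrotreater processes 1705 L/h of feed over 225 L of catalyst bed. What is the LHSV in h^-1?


LHSV = volumetric feed rate / catalyst volume
= 1705 L/h / 225 L
= 7.578 h^-1

7.578 h^-1


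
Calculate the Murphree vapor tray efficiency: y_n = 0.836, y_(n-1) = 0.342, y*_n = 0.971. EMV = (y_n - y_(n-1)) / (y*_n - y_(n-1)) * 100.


Murphree vapor efficiency: EMV = (y_n - y_(n-1)) / (y*_n - y_(n-1)) * 100
EMV = (0.836 - 0.342) / (0.971 - 0.342) * 100 = 0.494 / 0.629 * 100 = 78.54

78.54 %


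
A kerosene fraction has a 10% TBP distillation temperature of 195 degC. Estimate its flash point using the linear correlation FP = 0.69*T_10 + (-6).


FP = 0.69 * 195 + (-6) = 128.55

128.55 degC


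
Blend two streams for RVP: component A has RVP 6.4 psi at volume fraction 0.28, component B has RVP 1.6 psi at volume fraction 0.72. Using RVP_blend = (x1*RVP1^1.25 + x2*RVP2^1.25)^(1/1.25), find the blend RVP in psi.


Chevron index: RVP_blend = (sum xi*RVPi^1.25)^(1/1.25)
RVP^1.25 terms: 0.28 * 6.4^1.25 + 0.72 * 1.6^1.25 = 4.14588
RVP_blend = 4.14588^(1/1.25) = 3.120

3.120 psi


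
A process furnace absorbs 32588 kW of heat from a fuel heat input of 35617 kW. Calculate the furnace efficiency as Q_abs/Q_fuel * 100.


Furnace efficiency = Q_absorbed / Q_fuel * 100
= 32588 / 35617 * 100 = 91.50

91.50 %


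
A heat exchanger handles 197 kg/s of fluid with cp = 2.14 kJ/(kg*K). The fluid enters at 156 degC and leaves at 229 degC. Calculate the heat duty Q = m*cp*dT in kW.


Q = m_dot * cp * delta_T
delta_T = 229 - 156 = 73 K
Q = 197 * 2.14 * 73
= 421.58 * 73
= 30775.34 kW

30775.34 kW


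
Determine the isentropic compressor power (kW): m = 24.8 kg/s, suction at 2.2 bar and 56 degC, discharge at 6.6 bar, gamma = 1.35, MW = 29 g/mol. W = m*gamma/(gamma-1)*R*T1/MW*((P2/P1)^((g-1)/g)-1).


Isentropic work: W = m*(gamma/(gamma-1))*(R*T1/MW)*((P2/P1)^((gamma-1)/gamma) - 1)
T1 = 56 + 273.15 = 329.15 K
Pressure ratio = 6.6 / 2.2 = 3
Exponent = (1.35 - 1)/1.35 = 0.259259
(P2/P1)^exp - 1 = 3^0.259259 - 1 = 0.32953
W = 24.8 * 1.35 / 0.35 * 8.314 * 329.15 / 29 * 0.32953 = 2975

2975 kW


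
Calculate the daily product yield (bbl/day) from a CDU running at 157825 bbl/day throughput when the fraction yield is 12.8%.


Crude throughput = 157825 bbl/day
Fraction yield = 12.8%
yield = throughput * fraction / 100
yield = 157825 * 12.8 / 100 = 20201.6

20201.6 bbl/day


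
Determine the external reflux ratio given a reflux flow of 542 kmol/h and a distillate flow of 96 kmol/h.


Reflux ratio definition: R = L / D (liquid returned / distillate withdrawn)
L = 542 kmol/h, D = 96 kmol/h
R = 542 / 96 = 5.646

5.646


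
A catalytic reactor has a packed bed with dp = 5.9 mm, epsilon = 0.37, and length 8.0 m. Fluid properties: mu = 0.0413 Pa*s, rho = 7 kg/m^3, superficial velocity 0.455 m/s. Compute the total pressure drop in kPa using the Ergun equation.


dp = 5.9 mm = 0.0059 m
Viscous term = 150*0.0413*0.455*(1-0.37)^2 / (0.0059^2*0.37^3) = 634490
Inertial term = 1.75*7*0.455^2*(1-0.37) / (0.0059*0.37^3) = 5346.16
dP/L = 634490 + 5346.16 = 639836 Pa/m
dP = 639836 * 8.0 / 1000 = 5119 kPa

5119 kPa


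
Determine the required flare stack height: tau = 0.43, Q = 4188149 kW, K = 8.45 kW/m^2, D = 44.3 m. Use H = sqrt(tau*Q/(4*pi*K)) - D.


tau*Q/(4*pi*K) = 0.43 * 4188149 / (4 * pi * 8.45) = 16959.9
sqrt(16959.9) = 130.23
H = 130.23 - 44.3 = 85.93

85.93 m


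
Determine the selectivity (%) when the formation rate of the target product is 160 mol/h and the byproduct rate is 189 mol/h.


Selectivity = desired / (desired + undesired) * 100
Total products = 160 + 189 = 349 mol/h
S = 160 / 349 * 100
= 0.4585 * 100
= 45.85 %

45.85 %


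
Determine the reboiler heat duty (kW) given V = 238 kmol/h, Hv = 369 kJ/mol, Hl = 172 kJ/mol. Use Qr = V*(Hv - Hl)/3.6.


Qr = 238 * (369 - 172) / 3.6 = 238 * 197 / 3.6 = 13020

13020 kW


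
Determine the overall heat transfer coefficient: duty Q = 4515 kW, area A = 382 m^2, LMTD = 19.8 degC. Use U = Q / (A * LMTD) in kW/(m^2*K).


From Q = U*A*LMTD, U = Q / (A * LMTD)
U = 4515 / (382 * 19.8) = 4515 / 7563.6 = 0.5969

0.5969 kW/(m^2*K)


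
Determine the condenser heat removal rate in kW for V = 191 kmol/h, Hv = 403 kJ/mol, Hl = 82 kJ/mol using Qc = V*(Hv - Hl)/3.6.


Qc = 191 * (403 - 82) / 3.6 = 191 * 321 / 3.6 = 17030

17030 kW


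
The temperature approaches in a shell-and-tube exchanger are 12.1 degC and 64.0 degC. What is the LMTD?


LMTD = (dT1 - dT2) / ln(dT1/dT2)
= (12.1 - 64.0) / ln(12.1 / 64.0) = -51.9 / -1.66568 = 31.16

31.16 degC


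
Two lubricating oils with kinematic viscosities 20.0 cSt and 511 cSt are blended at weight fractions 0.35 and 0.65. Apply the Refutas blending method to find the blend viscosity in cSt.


Refutas method: VBN_i = 14.534*ln(ln(visc_i + 0.8)) + 10.975, blended linearly by mass fraction; since VBN is linear in VBI_i = ln(ln(visc_i + 0.8)) and the fractions sum to 1, blend VBI directly: visc = exp(exp(VBI_blend)) - 0.8
VBI_1 = ln(ln(20.0 + 0.8)) = 1.1102
VBI_2 = ln(ln(511 + 0.8)) = 1.83065
VBI_blend = 0.35 * 1.1102 + 0.65 * 1.83065 = 1.57849
visc_blend = exp(exp(1.57849)) - 0.8 = 126.6

126.6 cSt


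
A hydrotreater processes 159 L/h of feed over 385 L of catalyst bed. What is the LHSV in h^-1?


LHSV = volumetric feed rate / catalyst volume
= 159 L/h / 385 L
= 0.4130 h^-1

0.4130 h^-1


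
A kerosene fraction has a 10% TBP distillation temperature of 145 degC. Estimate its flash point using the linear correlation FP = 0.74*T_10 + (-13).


FP = 0.74 * 145 + (-13) = 94.3

94.3 degC


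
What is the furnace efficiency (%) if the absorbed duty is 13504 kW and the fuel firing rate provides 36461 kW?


Furnace efficiency = Q_absorbed / Q_fuel * 100
= 13504 / 36461 * 100 = 37.04

37.04 %


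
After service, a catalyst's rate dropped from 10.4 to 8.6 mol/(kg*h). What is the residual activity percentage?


Activity (%) = (rate_used / rate_fresh) * 100
rate_used = 8.6, rate_fresh = 10.4
= (8.6 / 10.4) * 100
= 0.8269 * 100 = 82.69

82.69 %


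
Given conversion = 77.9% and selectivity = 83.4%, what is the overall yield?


Overall yield = conversion (%) * selectivity (%) / 100
Conversion = 77.9%, Selectivity = 83.4%
Y = 77.9 * 83.4 / 100
= 64.9686 %

64.9686 %


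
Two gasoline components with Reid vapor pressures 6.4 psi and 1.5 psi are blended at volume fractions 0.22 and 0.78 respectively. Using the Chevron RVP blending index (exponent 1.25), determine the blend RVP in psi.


Chevron index: RVP_blend = (sum xi*RVPi^1.25)^(1/1.25)
RVP^1.25 terms: 0.22 * 6.4^1.25 + 0.78 * 1.5^1.25 = 3.5343
RVP_blend = 3.5343^(1/1.25) = 2.746

2.746 psi


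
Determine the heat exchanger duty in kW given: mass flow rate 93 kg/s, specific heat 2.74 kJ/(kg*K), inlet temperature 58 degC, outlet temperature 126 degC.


Q = m_dot * cp * delta_T
delta_T = 126 - 58 = 68 K
Q = 93 * 2.74 * 68
= 254.82 * 68
= 17327.76 kW

17327.76 kW


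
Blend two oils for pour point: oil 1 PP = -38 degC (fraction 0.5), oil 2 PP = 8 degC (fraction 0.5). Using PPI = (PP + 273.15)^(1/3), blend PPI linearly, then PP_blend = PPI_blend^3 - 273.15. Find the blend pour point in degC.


PPI_1 = (-38 + 273.15)^(1/3) = 6.172318
PPI_2 = (8 + 273.15)^(1/3) = 6.551077
PPI_blend = 0.5 * 6.172318 + 0.5 * 6.551077 = 6.361698
PP_blend = 6.361698^3 - 273.15 = 257.4656 - 273.15 = -15.68

-15.68 degC


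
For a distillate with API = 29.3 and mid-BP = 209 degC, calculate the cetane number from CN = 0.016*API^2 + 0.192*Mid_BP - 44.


CN = 0.016 * 29.3^2 + 0.192 * 209 - 44
CN = 13.73584 + 40.128 - 44 = 9.86384

9.86384


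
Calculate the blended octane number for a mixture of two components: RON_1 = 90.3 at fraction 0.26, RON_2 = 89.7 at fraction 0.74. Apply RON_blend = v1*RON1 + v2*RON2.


Linear blending: RON_blend = sum(vi * RONi)
Contribution 1: 0.26 * 90.3 = 23.478
Contribution 2: 0.74 * 89.7 = 66.378
RON_blend = 23.478 + 66.378 = 89.856

89.856


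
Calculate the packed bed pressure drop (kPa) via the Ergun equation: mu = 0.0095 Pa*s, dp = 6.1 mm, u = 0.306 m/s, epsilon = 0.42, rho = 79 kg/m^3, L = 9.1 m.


dp = 6.1 mm = 0.0061 m
Viscous term = 150*0.0095*0.306*(1-0.42)^2 / (0.0061^2*0.42^3) = 53209
Inertial term = 1.75*79*0.306^2*(1-0.42) / (0.0061*0.42^3) = 16613.4
dP/L = 53209 + 16613.4 = 69822.4 Pa/m
dP = 69822.4 * 9.1 / 1000 = 635.4 kPa

635.4 kPa


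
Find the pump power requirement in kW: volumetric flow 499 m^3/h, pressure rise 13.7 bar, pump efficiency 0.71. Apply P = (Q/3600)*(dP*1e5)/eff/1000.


Q = 499 / 3600 = 0.138611 m^3/s
P = 0.138611 * (13.7 * 1e5) / 0.71 / 1000 = 267.5

267.5 kW


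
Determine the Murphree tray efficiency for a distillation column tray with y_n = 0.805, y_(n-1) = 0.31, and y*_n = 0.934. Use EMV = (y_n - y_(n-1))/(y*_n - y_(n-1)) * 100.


Murphree vapor efficiency: EMV = (y_n - y_(n-1)) / (y*_n - y_(n-1)) * 100
EMV = (0.805 - 0.31) / (0.934 - 0.31) * 100 = 0.495 / 0.624 * 100 = 79.33

79.33 %


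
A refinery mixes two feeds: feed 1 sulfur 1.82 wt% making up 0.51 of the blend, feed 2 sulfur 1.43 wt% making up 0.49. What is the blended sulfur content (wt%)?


Linear sulfur blending: S_blend = x1*S1 + x2*S2
Contribution 1: 0.51 * 1.82 = 0.9282 wt%
Contribution 2: 0.49 * 1.43 = 0.7007 wt%
S_blend = 0.9282 + 0.7007 = 1.6289

1.6289 wt%


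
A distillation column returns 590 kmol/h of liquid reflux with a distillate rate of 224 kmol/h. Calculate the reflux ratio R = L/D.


Reflux ratio definition: R = L / D (liquid returned / distillate withdrawn)
L = 590 kmol/h, D = 224 kmol/h
R = 590 / 224 = 2.634

2.634


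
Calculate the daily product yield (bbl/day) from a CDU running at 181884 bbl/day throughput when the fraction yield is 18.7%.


Crude throughput = 181884 bbl/day
Fraction yield = 18.7%
yield = throughput * fraction / 100
yield = 181884 * 18.7 / 100 = 34012.308

34012.308 bbl/day


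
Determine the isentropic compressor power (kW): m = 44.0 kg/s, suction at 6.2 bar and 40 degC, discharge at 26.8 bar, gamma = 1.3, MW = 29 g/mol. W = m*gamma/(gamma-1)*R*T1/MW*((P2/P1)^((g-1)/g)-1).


Isentropic work: W = m*(gamma/(gamma-1))*(R*T1/MW)*((P2/P1)^((gamma-1)/gamma) - 1)
T1 = 40 + 273.15 = 313.15 K
Pressure ratio = 26.8 / 6.2 = 4.32258
Exponent = (1.3 - 1)/1.3 = 0.230769
(P2/P1)^exp - 1 = 4.32258^0.230769 - 1 = 0.401877
W = 44.0 * 1.3 / 0.3 * 8.314 * 313.15 / 29 * 0.401877 = 6879

6879 kW


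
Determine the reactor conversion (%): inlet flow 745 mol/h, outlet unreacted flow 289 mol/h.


X = (F_in - F_out) / F_in * 100
Moles reacted = 745 - 289 = 456
X = 456 / 745 * 100
= 0.6121 * 100
= 61.21 %

61.21 %


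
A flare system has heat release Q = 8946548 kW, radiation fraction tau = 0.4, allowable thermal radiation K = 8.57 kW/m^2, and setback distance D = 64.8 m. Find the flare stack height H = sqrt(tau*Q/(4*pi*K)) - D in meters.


tau*Q/(4*pi*K) = 0.4 * 8946548 / (4 * pi * 8.57) = 33229.6
sqrt(33229.6) = 182.29
H = 182.29 - 64.8 = 117.5

117.5 m


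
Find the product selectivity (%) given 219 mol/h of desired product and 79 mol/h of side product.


Selectivity = desired / (desired + undesired) * 100
Total products = 219 + 79 = 298 mol/h
S = 219 / 298 * 100
= 0.7349 * 100
= 73.49 %

73.49 %
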